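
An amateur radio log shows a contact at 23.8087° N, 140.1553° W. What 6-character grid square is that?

BL93wt

Offset from 180°W / 90°S: lon 39.8447°, lat 113.8087°.
Field (20°×10°, letters A–R): lon ⌊39.8447/20⌋ = 1 → B; lat ⌊113.8087/10⌋ = 11 → L.
Square (2°×1°, digits 0–9): lon ⌊19.8447/2⌋ = 9; lat ⌊3.8087/1⌋ = 3.
Subsquare (5′×2.5′, letters a–x): lon ⌊1.8447/0.0833333⌋ = 22 → w; lat ⌊0.8087/0.0416667⌋ = 19 → t.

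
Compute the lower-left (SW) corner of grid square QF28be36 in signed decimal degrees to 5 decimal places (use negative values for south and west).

-31.80833, 144.10833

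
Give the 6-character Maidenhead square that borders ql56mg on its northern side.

QL56mh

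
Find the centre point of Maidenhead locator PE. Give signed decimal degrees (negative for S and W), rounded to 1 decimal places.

-45.0, 130.0

Field P=15, E=4: +15·20° lon, +4·10° lat → SW at lon 120°, lat -50°.
Cell spans 20° lon × 10° lat. Centre is SW corner plus half of each.
latitude -45.0, longitude 130.0.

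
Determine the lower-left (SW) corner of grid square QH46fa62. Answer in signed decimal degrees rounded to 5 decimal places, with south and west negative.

Field Q=16, H=7: +16·20° lon, +7·10° lat → SW at lon 140°, lat -20°.
Square 4, 6: +4·2° lon, +6·1° lat → SW at lon 148°, lat -14°.
Subsquare f=5, a=0: +5·0.0833333° lon, +0·0.0416667° lat → SW at lon 148.417°, lat -14°.
Extended square 6, 2: +6·0.00833333° lon, +2·0.00416667° lat → SW at lon 148.467°, lat -13.9917°.
latitude -13.99167, longitude 148.46667.

-13.99167, 148.46667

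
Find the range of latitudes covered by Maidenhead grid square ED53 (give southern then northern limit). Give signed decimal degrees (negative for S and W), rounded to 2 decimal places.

Field E=4, D=3: +4·20° lon, +3·10° lat → SW at lon -100°, lat -60°.
Square 5, 3: +5·2° lon, +3·1° lat → SW at lon -90°, lat -57°.
Cell spans 2° lon × 1° lat.
south -57.00, north -56.00.

-57.00, -56.00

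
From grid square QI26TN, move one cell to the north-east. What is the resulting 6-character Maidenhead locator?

QI26uo

Longitude subsquare t = 19; +1 → 20 = u.
Latitude subsquare n = 13; +1 → 14 = o.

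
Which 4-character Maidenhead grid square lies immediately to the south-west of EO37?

EO26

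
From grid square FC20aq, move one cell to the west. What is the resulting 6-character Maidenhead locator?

Longitude subsquare a = 0; −1 → -1, wraps to 23 = x, carry into square.
Longitude square 2; −1 → 1.
The latitude characters are unchanged.

FC10xq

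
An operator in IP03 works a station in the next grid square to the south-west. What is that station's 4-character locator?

HP92

Longitude square 0; −1 → -1, wraps to 9, carry into field.
Longitude field I = 8; −1 → 7 = H.
Latitude square 3; −1 → 2.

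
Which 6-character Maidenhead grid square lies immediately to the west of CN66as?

Longitude subsquare a = 0; −1 → -1, wraps to 23 = x, carry into square.
Longitude square 6; −1 → 5.
The latitude characters are unchanged.

CN56xs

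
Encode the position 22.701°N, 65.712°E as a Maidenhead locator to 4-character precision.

Shift to the Maidenhead origin (180°W, 90°S): lon 245.71, lat 112.70.
Field: 245.71/20 → 12 → M, 112.70/10 → 11 → L; chars ML.
Square: 5.71/2 → 2, 2.70/1 → 2; chars 22.

ML22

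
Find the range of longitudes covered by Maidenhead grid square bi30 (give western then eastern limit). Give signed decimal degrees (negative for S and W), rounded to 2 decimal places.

-154.00, -152.00

Field B=1, I=8: +1·20° lon, +8·10° lat → SW at lon -160°, lat -10°.
Square 3, 0: +3·2° lon, +0·1° lat → SW at lon -154°, lat -10°.
Cell spans 2° lon × 1° lat.
west -154.00, east -152.00.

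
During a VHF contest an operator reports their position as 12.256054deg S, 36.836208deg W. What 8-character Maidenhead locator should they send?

Shift to the Maidenhead origin (180°W, 90°S): lon 143.16379, lat 77.74395.
Field (20°×10°, letters A–R): lon ⌊143.16379/20⌋ = 7 → H; lat ⌊77.74395/10⌋ = 7 → H.
Square (2°×1°, digits 0–9): lon ⌊3.16379/2⌋ = 1; lat ⌊7.74395/1⌋ = 7.
Subsquare (5′×2.5′, letters a–x): lon ⌊1.16379/0.0833333⌋ = 13 → n; lat ⌊0.74395/0.0416667⌋ = 17 → r.
Extended square (30″×15″, digits 0–9): lon ⌊0.08046/0.00833333⌋ = 9; lat ⌊0.03561/0.00416667⌋ = 8.

HH17nr98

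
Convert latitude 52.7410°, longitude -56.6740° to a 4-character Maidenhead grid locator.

GO12

Offset from 180°W / 90°S: lon 123.33°, lat 142.74°.
Field: 123.33/20 → 6 → G, 142.74/10 → 14 → O; chars GO.
Square: 3.33/2 → 1, 2.74/1 → 2; chars 12.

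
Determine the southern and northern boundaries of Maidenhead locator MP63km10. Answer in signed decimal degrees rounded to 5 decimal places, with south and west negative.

63.50000, 63.50417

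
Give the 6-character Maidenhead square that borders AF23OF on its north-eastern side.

AF23pg

Longitude subsquare o = 14; +1 → 15 = p.
Latitude subsquare f = 5; +1 → 6 = g.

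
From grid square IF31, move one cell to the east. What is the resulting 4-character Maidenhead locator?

Longitude square 3; +1 → 4.
The latitude characters are unchanged.

IF41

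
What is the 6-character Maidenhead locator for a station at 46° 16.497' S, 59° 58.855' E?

LE93xr

Shift to the Maidenhead origin (180°W, 90°S): lon 239.9809, lat 43.7251.
Field: lon ⌊239.9809/20⌋ = 11 → L; lat ⌊43.7251/10⌋ = 4 → E.
Square: lon ⌊19.9809/2⌋ = 9; lat ⌊3.7251/1⌋ = 3.
Subsquare: lon ⌊1.9809/0.0833333⌋ = 23 → x; lat ⌊0.7251/0.0416667⌋ = 17 → r.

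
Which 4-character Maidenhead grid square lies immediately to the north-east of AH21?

AH32

Longitude square 2; +1 → 3.
Latitude square 1; +1 → 2.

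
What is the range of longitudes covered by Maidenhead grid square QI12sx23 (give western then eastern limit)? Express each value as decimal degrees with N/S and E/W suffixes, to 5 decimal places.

143.51667° E, 143.52500° E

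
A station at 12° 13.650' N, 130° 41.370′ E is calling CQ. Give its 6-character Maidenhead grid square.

Add 180° to longitude and 90° to latitude: 310.6895, 102.2275.
Field: lon ⌊310.6895/20⌋ = 15 → P; lat ⌊102.2275/10⌋ = 10 → K.
Square: lon ⌊10.6895/2⌋ = 5; lat ⌊2.2275/1⌋ = 2.
Subsquare: lon ⌊0.6895/0.0833333⌋ = 8 → i; lat ⌊0.2275/0.0416667⌋ = 5 → f.

PK52if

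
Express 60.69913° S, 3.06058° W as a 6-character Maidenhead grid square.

IC89lh

Shift to the Maidenhead origin (180°W, 90°S): lon 176.9394, lat 29.3009.
Field: 176.9394/20 → 8 → I, 29.3009/10 → 2 → C; chars IC.
Square: 16.9394/2 → 8, 9.3009/1 → 9; chars 89.
Subsquare: 0.9394/0.0833333 → 11 → l, 0.3009/0.0416667 → 7 → h; chars lh.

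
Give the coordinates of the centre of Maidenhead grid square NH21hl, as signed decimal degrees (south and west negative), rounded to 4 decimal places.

Field N=13, H=7: +13·20° lon, +7·10° lat → SW at lon 80°, lat -20°.
Square 2, 1: +2·2° lon, +1·1° lat → SW at lon 84°, lat -19°.
Subsquare h=7, l=11: +7·0.0833333° lon, +11·0.0416667° lat → SW at lon 84.5833°, lat -18.5417°.
Cell spans 0.0833333° lon × 0.0416667° lat. Centre is SW corner plus half of each.
latitude -18.5208, longitude 84.6250.

-18.5208, 84.6250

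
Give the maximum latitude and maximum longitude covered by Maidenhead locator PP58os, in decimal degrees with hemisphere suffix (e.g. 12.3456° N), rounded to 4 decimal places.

Field P=15, P=15: +15·20° lon, +15·10° lat → SW at lon 120°, lat 60°.
Square 5, 8: +5·2° lon, +8·1° lat → SW at lon 130°, lat 68°.
Subsquare o=14, s=18: +14·0.0833333° lon, +18·0.0416667° lat → SW at lon 131.167°, lat 68.75°.
Cell spans 0.0833333° lon × 0.0416667° lat. NE corner is SW corner plus one full cell.
latitude 68.7917° N, longitude 131.2500° E.

68.7917° N, 131.2500° E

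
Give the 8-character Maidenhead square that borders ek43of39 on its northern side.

EK43og30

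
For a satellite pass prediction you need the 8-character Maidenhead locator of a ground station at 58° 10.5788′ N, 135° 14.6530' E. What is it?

Add 180° to longitude and 90° to latitude: 315.24422, 148.17631.
Field: lon ⌊315.24422/20⌋ = 15 → P; lat ⌊148.17631/10⌋ = 14 → O.
Square: lon ⌊15.24422/2⌋ = 7; lat ⌊8.17631/1⌋ = 8.
Subsquare: lon ⌊1.24422/0.0833333⌋ = 14 → o; lat ⌊0.17631/0.0416667⌋ = 4 → e.
Extended square: lon ⌊0.07755/0.00833333⌋ = 9; lat ⌊0.00965/0.00416667⌋ = 2.

PO78oe92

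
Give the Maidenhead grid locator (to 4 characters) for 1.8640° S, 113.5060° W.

Offset from 180°W / 90°S: lon 66.49°, lat 88.14°.
Field (20°×10°, letters A–R): 66.49/20 → 3 → D, 88.14/10 → 8 → I; chars DI.
Square (2°×1°, digits 0–9): 6.49/2 → 3, 8.14/1 → 8; chars 38.

DI38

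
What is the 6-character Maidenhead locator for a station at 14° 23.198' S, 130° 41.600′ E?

Shift to the Maidenhead origin (180°W, 90°S): lon 310.6933, lat 75.6134.
Field: lon ⌊310.6933/20⌋ = 15 → P; lat ⌊75.6134/10⌋ = 7 → H.
Square: lon ⌊10.6933/2⌋ = 5; lat ⌊5.6134/1⌋ = 5.
Subsquare: lon ⌊0.6933/0.0833333⌋ = 8 → i; lat ⌊0.6134/0.0416667⌋ = 14 → o.

PH55io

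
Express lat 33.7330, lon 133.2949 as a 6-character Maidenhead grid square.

PM63pr

Offset from 180°W / 90°S: lon 313.2949°, lat 123.7330°.
Field (20°×10°, letters A–R): lon ⌊313.2949/20⌋ = 15 → P; lat ⌊123.7330/10⌋ = 12 → M.
Square (2°×1°, digits 0–9): lon ⌊13.2949/2⌋ = 6; lat ⌊3.7330/1⌋ = 3.
Subsquare (5′×2.5′, letters a–x): lon ⌊1.2949/0.0833333⌋ = 15 → p; lat ⌊0.7330/0.0416667⌋ = 17 → r.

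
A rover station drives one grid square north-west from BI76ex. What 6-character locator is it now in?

BI77da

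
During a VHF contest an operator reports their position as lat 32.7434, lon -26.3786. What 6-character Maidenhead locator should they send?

HM62tr

Add 180° to longitude and 90° to latitude: 153.6214, 122.7434.
Field (20°×10°, letters A–R): 153.6214/20 → 7 → H, 122.7434/10 → 12 → M; chars HM.
Square (2°×1°, digits 0–9): 13.6214/2 → 6, 2.7434/1 → 2; chars 62.
Subsquare (5′×2.5′, letters a–x): 1.6214/0.0833333 → 19 → t, 0.7434/0.0416667 → 17 → r; chars tr.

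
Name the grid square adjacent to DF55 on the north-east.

DF66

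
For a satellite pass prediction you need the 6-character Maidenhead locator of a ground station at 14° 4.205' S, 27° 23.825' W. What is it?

Offset from 180°W / 90°S: lon 152.6029°, lat 75.9299°.
Field (20°×10°, letters A–R): lon ⌊152.6029/20⌋ = 7 → H; lat ⌊75.9299/10⌋ = 7 → H.
Square (2°×1°, digits 0–9): lon ⌊12.6029/2⌋ = 6; lat ⌊5.9299/1⌋ = 5.
Subsquare (5′×2.5′, letters a–x): lon ⌊0.6029/0.0833333⌋ = 7 → h; lat ⌊0.9299/0.0416667⌋ = 22 → w.

HH65hw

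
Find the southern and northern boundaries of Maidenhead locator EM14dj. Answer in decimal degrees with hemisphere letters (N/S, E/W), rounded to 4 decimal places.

34.3750° N, 34.4167° N

Field E=4, M=12: +4·20° lon, +12·10° lat → SW at lon -100°, lat 30°.
Square 1, 4: +1·2° lon, +4·1° lat → SW at lon -98°, lat 34°.
Subsquare d=3, j=9: +3·0.0833333° lon, +9·0.0416667° lat → SW at lon -97.75°, lat 34.375°.
Cell spans 0.0833333° lon × 0.0416667° lat.
south 34.3750° N, north 34.4167° N.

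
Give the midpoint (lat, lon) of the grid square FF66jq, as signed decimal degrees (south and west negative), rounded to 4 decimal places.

Field F=5, F=5: +5·20° lon, +5·10° lat → SW at lon -80°, lat -40°.
Square 6, 6: +6·2° lon, +6·1° lat → SW at lon -68°, lat -34°.
Subsquare j=9, q=16: +9·0.0833333° lon, +16·0.0416667° lat → SW at lon -67.25°, lat -33.3333°.
Cell spans 0.0833333° lon × 0.0416667° lat. Centre is SW corner plus half of each.
latitude -33.3125, longitude -67.2083.

-33.3125, -67.2083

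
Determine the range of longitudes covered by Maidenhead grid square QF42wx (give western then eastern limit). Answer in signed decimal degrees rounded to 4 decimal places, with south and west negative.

149.8333, 149.9167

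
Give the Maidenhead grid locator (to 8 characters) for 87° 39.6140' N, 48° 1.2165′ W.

GR57xp78

Shift to the Maidenhead origin (180°W, 90°S): lon 131.97973, lat 177.66023.
Field: 131.97973/20 → 6 → G, 177.66023/10 → 17 → R; chars GR.
Square: 11.97973/2 → 5, 7.66023/1 → 7; chars 57.
Subsquare: 1.97973/0.0833333 → 23 → x, 0.66023/0.0416667 → 15 → p; chars xp.
Extended square: 0.06306/0.00833333 → 7, 0.03523/0.00416667 → 8; chars 78.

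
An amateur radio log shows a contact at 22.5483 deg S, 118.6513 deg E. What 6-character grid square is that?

OG97hk

Offset from 180°W / 90°S: lon 298.6513°, lat 67.4517°.
Field (20°×10°, letters A–R): lon ⌊298.6513/20⌋ = 14 → O; lat ⌊67.4517/10⌋ = 6 → G.
Square (2°×1°, digits 0–9): lon ⌊18.6513/2⌋ = 9; lat ⌊7.4517/1⌋ = 7.
Subsquare (5′×2.5′, letters a–x): lon ⌊0.6513/0.0833333⌋ = 7 → h; lat ⌊0.4517/0.0416667⌋ = 10 → k.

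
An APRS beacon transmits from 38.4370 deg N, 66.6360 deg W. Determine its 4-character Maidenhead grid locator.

FM68

Offset from 180°W / 90°S: lon 113.36°, lat 128.44°.
Field: lon ⌊113.36/20⌋ = 5 → F; lat ⌊128.44/10⌋ = 12 → M.
Square: lon ⌊13.36/2⌋ = 6; lat ⌊8.44/1⌋ = 8.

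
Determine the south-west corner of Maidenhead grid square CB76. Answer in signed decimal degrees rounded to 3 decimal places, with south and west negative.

Field C=2, B=1: +2·20° lon, +1·10° lat → SW at lon -140°, lat -80°.
Square 7, 6: +7·2° lon, +6·1° lat → SW at lon -126°, lat -74°.
latitude -74.000, longitude -126.000.

-74.000, -126.000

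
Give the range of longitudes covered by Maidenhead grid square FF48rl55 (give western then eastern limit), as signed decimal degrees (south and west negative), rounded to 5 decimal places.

-70.54167, -70.53333

Field F=5, F=5: +5·20° lon, +5·10° lat → SW at lon -80°, lat -40°.
Square 4, 8: +4·2° lon, +8·1° lat → SW at lon -72°, lat -32°.
Subsquare r=17, l=11: +17·0.0833333° lon, +11·0.0416667° lat → SW at lon -70.5833°, lat -31.5417°.
Extended square 5, 5: +5·0.00833333° lon, +5·0.00416667° lat → SW at lon -70.5417°, lat -31.5208°.
Cell spans 0.00833333° lon × 0.00416667° lat.
west -70.54167, east -70.53333.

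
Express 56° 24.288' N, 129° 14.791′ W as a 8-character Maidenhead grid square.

CO56jj07

Shift to the Maidenhead origin (180°W, 90°S): lon 50.75348, lat 146.40480.
Field: lon ⌊50.75348/20⌋ = 2 → C; lat ⌊146.40480/10⌋ = 14 → O.
Square: lon ⌊10.75348/2⌋ = 5; lat ⌊6.40480/1⌋ = 6.
Subsquare: lon ⌊0.75348/0.0833333⌋ = 9 → j; lat ⌊0.40480/0.0416667⌋ = 9 → j.
Extended square: lon ⌊0.00348/0.00833333⌋ = 0; lat ⌊0.02980/0.00416667⌋ = 7.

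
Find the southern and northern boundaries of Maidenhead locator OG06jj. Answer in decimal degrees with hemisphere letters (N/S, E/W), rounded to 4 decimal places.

Field O=14, G=6: +14·20° lon, +6·10° lat → SW at lon 100°, lat -30°.
Square 0, 6: +0·2° lon, +6·1° lat → SW at lon 100°, lat -24°.
Subsquare j=9, j=9: +9·0.0833333° lon, +9·0.0416667° lat → SW at lon 100.75°, lat -23.625°.
Cell spans 0.0833333° lon × 0.0416667° lat.
south 23.6250° S, north 23.5833° S.

23.6250° S, 23.5833° S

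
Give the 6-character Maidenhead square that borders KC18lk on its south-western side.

Longitude subsquare l = 11; −1 → 10 = k.
Latitude subsquare k = 10; −1 → 9 = j.

KC18kj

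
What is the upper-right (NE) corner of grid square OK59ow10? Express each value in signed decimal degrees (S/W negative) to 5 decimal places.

Field O=14, K=10: +14·20° lon, +10·10° lat → SW at lon 100°, lat 10°.
Square 5, 9: +5·2° lon, +9·1° lat → SW at lon 110°, lat 19°.
Subsquare o=14, w=22: +14·0.0833333° lon, +22·0.0416667° lat → SW at lon 111.167°, lat 19.9167°.
Extended square 1, 0: +1·0.00833333° lon, +0·0.00416667° lat → SW at lon 111.175°, lat 19.9167°.
Cell spans 0.00833333° lon × 0.00416667° lat. NE corner is SW corner plus one full cell.
latitude 19.92083, longitude 111.18333.

19.92083, 111.18333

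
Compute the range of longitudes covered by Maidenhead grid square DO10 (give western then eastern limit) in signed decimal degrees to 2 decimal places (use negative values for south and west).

-118.00, -116.00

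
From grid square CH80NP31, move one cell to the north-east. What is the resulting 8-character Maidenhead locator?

CH80np42

Longitude extended square 3; +1 → 4.
Latitude extended square 1; +1 → 2.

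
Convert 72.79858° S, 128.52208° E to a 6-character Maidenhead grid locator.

Shift to the Maidenhead origin (180°W, 90°S): lon 308.5221, lat 17.2014.
Field: 308.5221/20 → 15 → P, 17.2014/10 → 1 → B; chars PB.
Square: 8.5221/2 → 4, 7.2014/1 → 7; chars 47.
Subsquare: 0.5221/0.0833333 → 6 → g, 0.2014/0.0416667 → 4 → e; chars ge.

PB47ge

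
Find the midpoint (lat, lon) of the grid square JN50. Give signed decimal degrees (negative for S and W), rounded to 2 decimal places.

Field J=9, N=13: +9·20° lon, +13·10° lat → SW at lon 0°, lat 40°.
Square 5, 0: +5·2° lon, +0·1° lat → SW at lon 10°, lat 40°.
Cell spans 2° lon × 1° lat. Centre is SW corner plus half of each.
latitude 40.50, longitude 11.00.

40.50, 11.00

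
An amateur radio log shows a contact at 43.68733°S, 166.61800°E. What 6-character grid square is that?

RE36hh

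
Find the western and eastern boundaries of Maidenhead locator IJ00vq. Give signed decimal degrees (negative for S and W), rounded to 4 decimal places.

-18.2500, -18.1667

Field I=8, J=9: +8·20° lon, +9·10° lat → SW at lon -20°, lat 0°.
Square 0, 0: +0·2° lon, +0·1° lat → SW at lon -20°, lat 0°.
Subsquare v=21, q=16: +21·0.0833333° lon, +16·0.0416667° lat → SW at lon -18.25°, lat 0.666667°.
Cell spans 0.0833333° lon × 0.0416667° lat.
west -18.2500, east -18.1667.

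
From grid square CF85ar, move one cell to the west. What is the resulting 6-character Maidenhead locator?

CF75xr

Longitude subsquare a = 0; −1 → -1, wraps to 23 = x, carry into square.
Longitude square 8; −1 → 7.
The latitude characters are unchanged.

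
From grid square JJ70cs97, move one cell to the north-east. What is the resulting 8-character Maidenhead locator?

Longitude extended square 9; +1 → 10, wraps to 0, carry into subsquare.
Longitude subsquare c = 2; +1 → 3 = d.
Latitude extended square 7; +1 → 8.

JJ70ds08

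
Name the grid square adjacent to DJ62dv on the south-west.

Longitude subsquare d = 3; −1 → 2 = c.
Latitude subsquare v = 21; −1 → 20 = u.

DJ62cu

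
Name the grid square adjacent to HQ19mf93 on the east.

HQ19nf03

Longitude extended square 9; +1 → 10, wraps to 0, carry into subsquare.
Longitude subsquare m = 12; +1 → 13 = n.
The latitude characters are unchanged.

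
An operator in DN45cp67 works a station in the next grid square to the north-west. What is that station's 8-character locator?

DN45cp58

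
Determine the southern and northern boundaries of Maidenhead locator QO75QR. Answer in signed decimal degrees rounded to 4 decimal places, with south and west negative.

55.7083, 55.7500

Field Q=16, O=14: +16·20° lon, +14·10° lat → SW at lon 140°, lat 50°.
Square 7, 5: +7·2° lon, +5·1° lat → SW at lon 154°, lat 55°.
Subsquare q=16, r=17: +16·0.0833333° lon, +17·0.0416667° lat → SW at lon 155.333°, lat 55.7083°.
Cell spans 0.0833333° lon × 0.0416667° lat.
south 55.7083, north 55.7500.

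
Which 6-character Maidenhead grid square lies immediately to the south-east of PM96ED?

PM96fc

Longitude subsquare e = 4; +1 → 5 = f.
Latitude subsquare d = 3; −1 → 2 = c.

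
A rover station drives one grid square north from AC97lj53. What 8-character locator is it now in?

AC97lj54

Latitude extended square 3; +1 → 4.
The longitude characters are unchanged.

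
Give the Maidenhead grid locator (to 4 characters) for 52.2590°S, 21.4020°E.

KD07

Shift to the Maidenhead origin (180°W, 90°S): lon 201.40, lat 37.74.
Field: lon ⌊201.40/20⌋ = 10 → K; lat ⌊37.74/10⌋ = 3 → D.
Square: lon ⌊1.40/2⌋ = 0; lat ⌊7.74/1⌋ = 7.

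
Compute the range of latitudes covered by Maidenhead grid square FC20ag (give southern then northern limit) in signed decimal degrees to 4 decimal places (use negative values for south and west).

-69.7500, -69.7083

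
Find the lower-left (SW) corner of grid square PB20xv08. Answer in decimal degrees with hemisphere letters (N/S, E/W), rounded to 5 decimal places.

79.09167° S, 125.91667° E

Field P=15, B=1: +15·20° lon, +1·10° lat → SW at lon 120°, lat -80°.
Square 2, 0: +2·2° lon, +0·1° lat → SW at lon 124°, lat -80°.
Subsquare x=23, v=21: +23·0.0833333° lon, +21·0.0416667° lat → SW at lon 125.917°, lat -79.125°.
Extended square 0, 8: +0·0.00833333° lon, +8·0.00416667° lat → SW at lon 125.917°, lat -79.0917°.
latitude 79.09167° S, longitude 125.91667° E.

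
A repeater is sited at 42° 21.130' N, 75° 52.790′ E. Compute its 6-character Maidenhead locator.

MN72wi

Add 180° to longitude and 90° to latitude: 255.8798, 132.3522.
Field: 255.8798/20 → 12 → M, 132.3522/10 → 13 → N; chars MN.
Square: 15.8798/2 → 7, 2.3522/1 → 2; chars 72.
Subsquare: 1.8798/0.0833333 → 22 → w, 0.3522/0.0416667 → 8 → i; chars wi.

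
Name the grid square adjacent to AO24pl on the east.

AO24ql

Longitude subsquare p = 15; +1 → 16 = q.
The latitude characters are unchanged.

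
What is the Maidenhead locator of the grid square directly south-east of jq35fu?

JQ35gt

Longitude subsquare f = 5; +1 → 6 = g.
Latitude subsquare u = 20; −1 → 19 = t.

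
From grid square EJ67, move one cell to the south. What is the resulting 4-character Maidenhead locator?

EJ66

Latitude square 7; −1 → 6.
The longitude characters are unchanged.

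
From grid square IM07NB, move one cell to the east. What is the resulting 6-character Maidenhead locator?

Longitude subsquare n = 13; +1 → 14 = o.
The latitude characters are unchanged.

IM07ob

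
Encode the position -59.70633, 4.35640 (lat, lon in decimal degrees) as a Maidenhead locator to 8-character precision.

JD20eh20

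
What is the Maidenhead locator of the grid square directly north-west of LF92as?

LF82xt

Longitude subsquare a = 0; −1 → -1, wraps to 23 = x, carry into square.
Longitude square 9; −1 → 8.
Latitude subsquare s = 18; +1 → 19 = t.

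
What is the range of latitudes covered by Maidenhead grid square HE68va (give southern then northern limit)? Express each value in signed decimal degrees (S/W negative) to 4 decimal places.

Field H=7, E=4: +7·20° lon, +4·10° lat → SW at lon -40°, lat -50°.
Square 6, 8: +6·2° lon, +8·1° lat → SW at lon -28°, lat -42°.
Subsquare v=21, a=0: +21·0.0833333° lon, +0·0.0416667° lat → SW at lon -26.25°, lat -42°.
Cell spans 0.0833333° lon × 0.0416667° lat.
south -42.0000, north -41.9583.

-42.0000, -41.9583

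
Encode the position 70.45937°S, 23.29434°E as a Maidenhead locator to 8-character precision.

KB19pm59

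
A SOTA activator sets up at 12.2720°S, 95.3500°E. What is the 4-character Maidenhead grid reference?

NH77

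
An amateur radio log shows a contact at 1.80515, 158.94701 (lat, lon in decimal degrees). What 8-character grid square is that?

Add 180° to longitude and 90° to latitude: 338.94701, 91.80515.
Field: lon ⌊338.94701/20⌋ = 16 → Q; lat ⌊91.80515/10⌋ = 9 → J.
Square: lon ⌊18.94701/2⌋ = 9; lat ⌊1.80515/1⌋ = 1.
Subsquare: lon ⌊0.94701/0.0833333⌋ = 11 → l; lat ⌊0.80515/0.0416667⌋ = 19 → t.
Extended square: lon ⌊0.03034/0.00833333⌋ = 3; lat ⌊0.01348/0.00416667⌋ = 3.

QJ91lt33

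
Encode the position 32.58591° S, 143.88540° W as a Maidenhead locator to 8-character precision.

BF87bj39

Offset from 180°W / 90°S: lon 36.11460°, lat 57.41409°.
Field: lon ⌊36.11460/20⌋ = 1 → B; lat ⌊57.41409/10⌋ = 5 → F.
Square: lon ⌊16.11460/2⌋ = 8; lat ⌊7.41409/1⌋ = 7.
Subsquare: lon ⌊0.11460/0.0833333⌋ = 1 → b; lat ⌊0.41409/0.0416667⌋ = 9 → j.
Extended square: lon ⌊0.03127/0.00833333⌋ = 3; lat ⌊0.03909/0.00416667⌋ = 9.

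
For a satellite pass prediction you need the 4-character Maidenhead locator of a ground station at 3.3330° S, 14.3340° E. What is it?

JI76

Shift to the Maidenhead origin (180°W, 90°S): lon 194.33, lat 86.67.
Field: lon ⌊194.33/20⌋ = 9 → J; lat ⌊86.67/10⌋ = 8 → I.
Square: lon ⌊14.33/2⌋ = 7; lat ⌊6.67/1⌋ = 6.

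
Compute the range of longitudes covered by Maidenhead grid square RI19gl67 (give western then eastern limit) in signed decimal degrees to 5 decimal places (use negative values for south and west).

162.55000, 162.55833

Field R=17, I=8: +17·20° lon, +8·10° lat → SW at lon 160°, lat -10°.
Square 1, 9: +1·2° lon, +9·1° lat → SW at lon 162°, lat -1°.
Subsquare g=6, l=11: +6·0.0833333° lon, +11·0.0416667° lat → SW at lon 162.5°, lat -0.541667°.
Extended square 6, 7: +6·0.00833333° lon, +7·0.00416667° lat → SW at lon 162.55°, lat -0.5125°.
Cell spans 0.00833333° lon × 0.00416667° lat.
west 162.55000, east 162.55833.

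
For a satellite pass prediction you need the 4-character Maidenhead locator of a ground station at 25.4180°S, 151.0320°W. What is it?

Offset from 180°W / 90°S: lon 28.97°, lat 64.58°.
Field (20°×10°, letters A–R): lon ⌊28.97/20⌋ = 1 → B; lat ⌊64.58/10⌋ = 6 → G.
Square (2°×1°, digits 0–9): lon ⌊8.97/2⌋ = 4; lat ⌊4.58/1⌋ = 4.

BG44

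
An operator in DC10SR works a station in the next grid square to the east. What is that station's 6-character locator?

DC10tr

Longitude subsquare s = 18; +1 → 19 = t.
The latitude characters are unchanged.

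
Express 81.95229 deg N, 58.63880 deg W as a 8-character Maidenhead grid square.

Add 180° to longitude and 90° to latitude: 121.36120, 171.95229.
Field: lon ⌊121.36120/20⌋ = 6 → G; lat ⌊171.95229/10⌋ = 17 → R.
Square: lon ⌊1.36120/2⌋ = 0; lat ⌊1.95229/1⌋ = 1.
Subsquare: lon ⌊1.36120/0.0833333⌋ = 16 → q; lat ⌊0.95229/0.0416667⌋ = 22 → w.
Extended square: lon ⌊0.02787/0.00833333⌋ = 3; lat ⌊0.03562/0.00416667⌋ = 8.

GR01qw38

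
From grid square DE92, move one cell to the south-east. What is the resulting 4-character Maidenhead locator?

Longitude square 9; +1 → 10, wraps to 0, carry into field.
Longitude field D = 3; +1 → 4 = E.
Latitude square 2; −1 → 1.

EE01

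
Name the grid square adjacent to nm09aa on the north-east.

NM09bb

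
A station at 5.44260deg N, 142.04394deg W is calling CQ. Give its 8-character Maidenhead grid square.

BJ85xk46

Offset from 180°W / 90°S: lon 37.95606°, lat 95.44260°.
Field (20°×10°, letters A–R): 37.95606/20 → 1 → B, 95.44260/10 → 9 → J; chars BJ.
Square (2°×1°, digits 0–9): 17.95606/2 → 8, 5.44260/1 → 5; chars 85.
Subsquare (5′×2.5′, letters a–x): 1.95606/0.0833333 → 23 → x, 0.44260/0.0416667 → 10 → k; chars xk.
Extended square (30″×15″, digits 0–9): 0.03939/0.00833333 → 4, 0.02593/0.00416667 → 6; chars 46.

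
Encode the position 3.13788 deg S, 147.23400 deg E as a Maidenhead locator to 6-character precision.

Offset from 180°W / 90°S: lon 327.2340°, lat 86.8621°.
Field: lon ⌊327.2340/20⌋ = 16 → Q; lat ⌊86.8621/10⌋ = 8 → I.
Square: lon ⌊7.2340/2⌋ = 3; lat ⌊6.8621/1⌋ = 6.
Subsquare: lon ⌊1.2340/0.0833333⌋ = 14 → o; lat ⌊0.8621/0.0416667⌋ = 20 → u.

QI36ou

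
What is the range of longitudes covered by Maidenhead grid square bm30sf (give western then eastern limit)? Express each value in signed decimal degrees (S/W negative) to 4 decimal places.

Field B=1, M=12: +1·20° lon, +12·10° lat → SW at lon -160°, lat 30°.
Square 3, 0: +3·2° lon, +0·1° lat → SW at lon -154°, lat 30°.
Subsquare s=18, f=5: +18·0.0833333° lon, +5·0.0416667° lat → SW at lon -152.5°, lat 30.2083°.
Cell spans 0.0833333° lon × 0.0416667° lat.
west -152.5000, east -152.4167.

-152.5000, -152.4167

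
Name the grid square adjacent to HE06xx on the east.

HE16ax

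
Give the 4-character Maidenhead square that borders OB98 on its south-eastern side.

Longitude square 9; +1 → 10, wraps to 0, carry into field.
Longitude field O = 14; +1 → 15 = P.
Latitude square 8; −1 → 7.

PB07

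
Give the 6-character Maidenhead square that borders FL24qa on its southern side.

FL23qx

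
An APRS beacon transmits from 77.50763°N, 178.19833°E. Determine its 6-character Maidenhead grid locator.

RQ97cm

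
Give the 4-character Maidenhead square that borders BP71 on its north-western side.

BP62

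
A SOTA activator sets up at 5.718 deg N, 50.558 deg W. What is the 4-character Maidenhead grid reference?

GJ45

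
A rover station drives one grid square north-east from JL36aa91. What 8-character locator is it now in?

Longitude extended square 9; +1 → 10, wraps to 0, carry into subsquare.
Longitude subsquare a = 0; +1 → 1 = b.
Latitude extended square 1; +1 → 2.

JL36ba02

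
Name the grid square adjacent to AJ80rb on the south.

Latitude subsquare b = 1; −1 → 0 = a.
The longitude characters are unchanged.

AJ80ra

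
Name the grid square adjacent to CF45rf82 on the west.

CF45rf72

Longitude extended square 8; −1 → 7.
The latitude characters are unchanged.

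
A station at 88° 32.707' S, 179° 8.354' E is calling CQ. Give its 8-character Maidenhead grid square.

RA91nk69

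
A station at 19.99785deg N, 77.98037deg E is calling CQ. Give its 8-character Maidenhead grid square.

MK89xx79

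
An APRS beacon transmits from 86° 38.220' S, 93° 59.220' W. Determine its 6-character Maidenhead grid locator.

EA33ai

Offset from 180°W / 90°S: lon 86.0130°, lat 3.3630°.
Field: 86.0130/20 → 4 → E, 3.3630/10 → 0 → A; chars EA.
Square: 6.0130/2 → 3, 3.3630/1 → 3; chars 33.
Subsquare: 0.0130/0.0833333 → 0 → a, 0.3630/0.0416667 → 8 → i; chars ai.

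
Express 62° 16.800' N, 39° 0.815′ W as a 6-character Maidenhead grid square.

HP02lg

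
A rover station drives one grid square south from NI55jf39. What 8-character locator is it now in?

Latitude extended square 9; −1 → 8.
The longitude characters are unchanged.

NI55jf38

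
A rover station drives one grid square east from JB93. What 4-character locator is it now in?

KB03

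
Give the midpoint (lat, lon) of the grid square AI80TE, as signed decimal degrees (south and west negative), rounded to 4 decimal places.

Field A=0, I=8: +0·20° lon, +8·10° lat → SW at lon -180°, lat -10°.
Square 8, 0: +8·2° lon, +0·1° lat → SW at lon -164°, lat -10°.
Subsquare t=19, e=4: +19·0.0833333° lon, +4·0.0416667° lat → SW at lon -162.417°, lat -9.83333°.
Cell spans 0.0833333° lon × 0.0416667° lat. Centre is SW corner plus half of each.
latitude -9.8125, longitude -162.3750.

-9.8125, -162.3750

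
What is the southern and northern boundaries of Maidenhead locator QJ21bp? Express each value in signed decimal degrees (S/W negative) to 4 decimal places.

1.6250, 1.6667

Field Q=16, J=9: +16·20° lon, +9·10° lat → SW at lon 140°, lat 0°.
Square 2, 1: +2·2° lon, +1·1° lat → SW at lon 144°, lat 1°.
Subsquare b=1, p=15: +1·0.0833333° lon, +15·0.0416667° lat → SW at lon 144.083°, lat 1.625°.
Cell spans 0.0833333° lon × 0.0416667° lat.
south 1.6250, north 1.6667.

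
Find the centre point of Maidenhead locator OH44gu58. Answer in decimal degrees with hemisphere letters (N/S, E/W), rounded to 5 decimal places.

Field O=14, H=7: +14·20° lon, +7·10° lat → SW at lon 100°, lat -20°.
Square 4, 4: +4·2° lon, +4·1° lat → SW at lon 108°, lat -16°.
Subsquare g=6, u=20: +6·0.0833333° lon, +20·0.0416667° lat → SW at lon 108.5°, lat -15.1667°.
Extended square 5, 8: +5·0.00833333° lon, +8·0.00416667° lat → SW at lon 108.542°, lat -15.1333°.
Cell spans 0.00833333° lon × 0.00416667° lat. Centre is SW corner plus half of each.
latitude 15.13125° S, longitude 108.54583° E.

15.13125° S, 108.54583° E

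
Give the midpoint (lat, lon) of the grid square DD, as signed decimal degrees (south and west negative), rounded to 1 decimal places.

-55.0, -110.0

Field D=3, D=3: +3·20° lon, +3·10° lat → SW at lon -120°, lat -60°.
Cell spans 20° lon × 10° lat. Centre is SW corner plus half of each.
latitude -55.0, longitude -110.0.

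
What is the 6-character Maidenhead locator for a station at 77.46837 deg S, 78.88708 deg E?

MB92km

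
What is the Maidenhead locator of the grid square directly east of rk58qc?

Longitude subsquare q = 16; +1 → 17 = r.
The latitude characters are unchanged.

RK58rc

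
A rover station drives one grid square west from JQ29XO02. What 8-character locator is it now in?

Longitude extended square 0; −1 → -1, wraps to 9, carry into subsquare.
Longitude subsquare x = 23; −1 → 22 = w.
The latitude characters are unchanged.

JQ29wo92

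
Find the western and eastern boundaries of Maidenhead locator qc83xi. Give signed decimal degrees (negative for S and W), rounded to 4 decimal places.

157.9167, 158.0000

Field Q=16, C=2: +16·20° lon, +2·10° lat → SW at lon 140°, lat -70°.
Square 8, 3: +8·2° lon, +3·1° lat → SW at lon 156°, lat -67°.
Subsquare x=23, i=8: +23·0.0833333° lon, +8·0.0416667° lat → SW at lon 157.917°, lat -66.6667°.
Cell spans 0.0833333° lon × 0.0416667° lat.
west 157.9167, east 158.0000.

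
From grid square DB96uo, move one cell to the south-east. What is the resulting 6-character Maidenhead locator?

DB96vn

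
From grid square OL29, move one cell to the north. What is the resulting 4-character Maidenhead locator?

OM20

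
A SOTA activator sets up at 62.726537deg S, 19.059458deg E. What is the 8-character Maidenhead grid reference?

JC97mg75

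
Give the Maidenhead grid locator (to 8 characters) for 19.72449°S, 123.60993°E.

PH10tg36

Shift to the Maidenhead origin (180°W, 90°S): lon 303.60993, lat 70.27551.
Field: lon ⌊303.60993/20⌋ = 15 → P; lat ⌊70.27551/10⌋ = 7 → H.
Square: lon ⌊3.60993/2⌋ = 1; lat ⌊0.27551/1⌋ = 0.
Subsquare: lon ⌊1.60993/0.0833333⌋ = 19 → t; lat ⌊0.27551/0.0416667⌋ = 6 → g.
Extended square: lon ⌊0.02660/0.00833333⌋ = 3; lat ⌊0.02551/0.00416667⌋ = 6.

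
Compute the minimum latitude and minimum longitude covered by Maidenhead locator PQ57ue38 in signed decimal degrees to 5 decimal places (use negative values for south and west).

77.20000, 131.69167

Field P=15, Q=16: +15·20° lon, +16·10° lat → SW at lon 120°, lat 70°.
Square 5, 7: +5·2° lon, +7·1° lat → SW at lon 130°, lat 77°.
Subsquare u=20, e=4: +20·0.0833333° lon, +4·0.0416667° lat → SW at lon 131.667°, lat 77.1667°.
Extended square 3, 8: +3·0.00833333° lon, +8·0.00416667° lat → SW at lon 131.692°, lat 77.2°.
latitude 77.20000, longitude 131.69167.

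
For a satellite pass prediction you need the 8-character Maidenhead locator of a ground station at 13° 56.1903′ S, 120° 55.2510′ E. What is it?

Add 180° to longitude and 90° to latitude: 300.92085, 76.06350.
Field: 300.92085/20 → 15 → P, 76.06350/10 → 7 → H; chars PH.
Square: 0.92085/2 → 0, 6.06350/1 → 6; chars 06.
Subsquare: 0.92085/0.0833333 → 11 → l, 0.06350/0.0416667 → 1 → b; chars lb.
Extended square: 0.00418/0.00833333 → 0, 0.02183/0.00416667 → 5; chars 05.

PH06lb05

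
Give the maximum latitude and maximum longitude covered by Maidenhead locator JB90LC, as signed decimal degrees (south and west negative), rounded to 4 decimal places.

-79.8750, 19.0000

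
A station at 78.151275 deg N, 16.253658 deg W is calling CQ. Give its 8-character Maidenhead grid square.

IQ18ud96

Offset from 180°W / 90°S: lon 163.74634°, lat 168.15127°.
Field: 163.74634/20 → 8 → I, 168.15127/10 → 16 → Q; chars IQ.
Square: 3.74634/2 → 1, 8.15127/1 → 8; chars 18.
Subsquare: 1.74634/0.0833333 → 20 → u, 0.15127/0.0416667 → 3 → d; chars ud.
Extended square: 0.07968/0.00833333 → 9, 0.02627/0.00416667 → 6; chars 96.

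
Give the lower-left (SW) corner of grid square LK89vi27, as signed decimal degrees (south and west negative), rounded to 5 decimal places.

19.36250, 57.76667

Field L=11, K=10: +11·20° lon, +10·10° lat → SW at lon 40°, lat 10°.
Square 8, 9: +8·2° lon, +9·1° lat → SW at lon 56°, lat 19°.
Subsquare v=21, i=8: +21·0.0833333° lon, +8·0.0416667° lat → SW at lon 57.75°, lat 19.3333°.
Extended square 2, 7: +2·0.00833333° lon, +7·0.00416667° lat → SW at lon 57.7667°, lat 19.3625°.
latitude 19.36250, longitude 57.76667.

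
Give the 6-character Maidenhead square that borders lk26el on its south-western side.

LK26dk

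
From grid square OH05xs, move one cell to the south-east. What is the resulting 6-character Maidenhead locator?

Longitude subsquare x = 23; +1 → 24, wraps to 0 = a, carry into square.
Longitude square 0; +1 → 1.
Latitude subsquare s = 18; −1 → 17 = r.

OH15ar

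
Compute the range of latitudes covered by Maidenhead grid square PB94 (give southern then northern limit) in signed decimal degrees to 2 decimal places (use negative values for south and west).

-76.00, -75.00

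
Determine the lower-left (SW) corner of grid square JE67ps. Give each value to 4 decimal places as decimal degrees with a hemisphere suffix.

42.2500° S, 13.2500° E

Field J=9, E=4: +9·20° lon, +4·10° lat → SW at lon 0°, lat -50°.
Square 6, 7: +6·2° lon, +7·1° lat → SW at lon 12°, lat -43°.
Subsquare p=15, s=18: +15·0.0833333° lon, +18·0.0416667° lat → SW at lon 13.25°, lat -42.25°.
latitude 42.2500° S, longitude 13.2500° E.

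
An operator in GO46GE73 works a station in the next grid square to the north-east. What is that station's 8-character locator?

Longitude extended square 7; +1 → 8.
Latitude extended square 3; +1 → 4.

GO46ge84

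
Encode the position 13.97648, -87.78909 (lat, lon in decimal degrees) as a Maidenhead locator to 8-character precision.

EK63cx54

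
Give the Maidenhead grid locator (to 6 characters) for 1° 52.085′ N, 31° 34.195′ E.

KJ51su

Offset from 180°W / 90°S: lon 211.5699°, lat 91.8681°.
Field: lon ⌊211.5699/20⌋ = 10 → K; lat ⌊91.8681/10⌋ = 9 → J.
Square: lon ⌊11.5699/2⌋ = 5; lat ⌊1.8681/1⌋ = 1.
Subsquare: lon ⌊1.5699/0.0833333⌋ = 18 → s; lat ⌊0.8681/0.0416667⌋ = 20 → u.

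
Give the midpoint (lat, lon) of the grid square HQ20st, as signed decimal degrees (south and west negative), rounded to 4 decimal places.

70.8125, -34.4583

Field H=7, Q=16: +7·20° lon, +16·10° lat → SW at lon -40°, lat 70°.
Square 2, 0: +2·2° lon, +0·1° lat → SW at lon -36°, lat 70°.
Subsquare s=18, t=19: +18·0.0833333° lon, +19·0.0416667° lat → SW at lon -34.5°, lat 70.7917°.
Cell spans 0.0833333° lon × 0.0416667° lat. Centre is SW corner plus half of each.
latitude 70.8125, longitude -34.4583.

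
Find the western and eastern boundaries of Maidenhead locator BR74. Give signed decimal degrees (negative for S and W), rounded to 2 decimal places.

Field B=1, R=17: +1·20° lon, +17·10° lat → SW at lon -160°, lat 80°.
Square 7, 4: +7·2° lon, +4·1° lat → SW at lon -146°, lat 84°.
Cell spans 2° lon × 1° lat.
west -146.00, east -144.00.

-146.00, -144.00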